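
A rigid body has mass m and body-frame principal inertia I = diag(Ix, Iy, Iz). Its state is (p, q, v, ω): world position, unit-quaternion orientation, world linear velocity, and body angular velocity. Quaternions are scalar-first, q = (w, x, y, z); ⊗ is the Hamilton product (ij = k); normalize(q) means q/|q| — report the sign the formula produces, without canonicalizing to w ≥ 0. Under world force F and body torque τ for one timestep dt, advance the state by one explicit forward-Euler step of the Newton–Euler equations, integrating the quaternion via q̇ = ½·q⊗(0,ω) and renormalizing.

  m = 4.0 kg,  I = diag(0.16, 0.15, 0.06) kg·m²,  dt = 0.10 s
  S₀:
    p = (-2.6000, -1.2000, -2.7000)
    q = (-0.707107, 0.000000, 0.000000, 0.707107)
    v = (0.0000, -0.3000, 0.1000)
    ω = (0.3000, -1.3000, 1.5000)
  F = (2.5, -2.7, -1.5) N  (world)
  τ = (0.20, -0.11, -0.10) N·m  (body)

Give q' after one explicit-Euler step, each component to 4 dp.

q' = (-0.7563, 0.0352, 0.0563, 0.6508)

2q̇ = q⊗(0,ω) = (-1.0606605, 0.7071070, 1.1313712, -1.0606605)
q' = normalize(q + ½dt·q⊗(0,ω)) = (-0.7563, 0.0352, 0.0563, 0.6508)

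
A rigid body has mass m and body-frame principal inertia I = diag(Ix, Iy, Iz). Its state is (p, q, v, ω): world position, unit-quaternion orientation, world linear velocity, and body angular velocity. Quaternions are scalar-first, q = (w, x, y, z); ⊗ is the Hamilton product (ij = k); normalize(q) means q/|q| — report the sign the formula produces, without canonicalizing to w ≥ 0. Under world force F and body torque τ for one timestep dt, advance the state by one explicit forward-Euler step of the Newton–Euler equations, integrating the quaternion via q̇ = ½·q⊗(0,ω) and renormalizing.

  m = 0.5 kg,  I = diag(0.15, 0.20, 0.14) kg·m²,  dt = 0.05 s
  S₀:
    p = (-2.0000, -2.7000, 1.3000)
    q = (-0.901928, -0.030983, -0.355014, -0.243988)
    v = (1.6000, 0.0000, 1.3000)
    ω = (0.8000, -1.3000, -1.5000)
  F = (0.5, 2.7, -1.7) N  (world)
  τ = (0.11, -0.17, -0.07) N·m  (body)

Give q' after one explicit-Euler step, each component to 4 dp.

2q̇ = q⊗(0,ω) = (-0.8027138, -0.5062058, 0.9308415, 1.6771811)
q + ½dt·q⊗(0,ω), renormalized = (-0.9207, -0.0436, -0.3313, -0.2018)

q' = (-0.9207, -0.0436, -0.3313, -0.2018)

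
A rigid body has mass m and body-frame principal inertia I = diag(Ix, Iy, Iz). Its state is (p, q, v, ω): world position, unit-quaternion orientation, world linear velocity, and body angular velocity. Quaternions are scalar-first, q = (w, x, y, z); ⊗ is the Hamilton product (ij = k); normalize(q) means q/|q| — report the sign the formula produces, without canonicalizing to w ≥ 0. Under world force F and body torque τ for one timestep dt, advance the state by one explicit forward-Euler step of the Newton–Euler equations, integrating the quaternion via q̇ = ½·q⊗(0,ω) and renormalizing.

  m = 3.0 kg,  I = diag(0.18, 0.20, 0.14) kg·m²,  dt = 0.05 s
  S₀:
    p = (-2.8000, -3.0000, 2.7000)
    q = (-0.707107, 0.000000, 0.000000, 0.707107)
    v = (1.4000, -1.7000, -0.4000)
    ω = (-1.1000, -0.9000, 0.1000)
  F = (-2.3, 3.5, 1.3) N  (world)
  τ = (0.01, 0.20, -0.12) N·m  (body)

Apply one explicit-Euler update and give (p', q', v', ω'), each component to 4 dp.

p' = (-2.7300, -3.0850, 2.6800)
q' = (-0.7084, 0.0353, -0.0035, 0.7049)
v' = (1.3617, -1.6417, -0.3783)
ω' = (-1.0987, -0.8489, 0.0501)

new position p' = (-2.7300, -3.0850, 2.6800)
v + (F/m)dt = (1.3617, -1.6417, -0.3783)
ω×(Iω) gyroscopic = (0.0054, -0.0044, 0.0198)
angular accel α = (0.0256, 1.0220, -0.9986)
ω' = ω + α·dt = (-1.0987, -0.8489, 0.0501)
q⊗(0,ω) = (-0.0707107, 1.4142140, -0.1414214, -0.0707107)
q + ½dt·q⊗(0,ω), renormalized = (-0.7084, 0.0353, -0.0035, 0.7049)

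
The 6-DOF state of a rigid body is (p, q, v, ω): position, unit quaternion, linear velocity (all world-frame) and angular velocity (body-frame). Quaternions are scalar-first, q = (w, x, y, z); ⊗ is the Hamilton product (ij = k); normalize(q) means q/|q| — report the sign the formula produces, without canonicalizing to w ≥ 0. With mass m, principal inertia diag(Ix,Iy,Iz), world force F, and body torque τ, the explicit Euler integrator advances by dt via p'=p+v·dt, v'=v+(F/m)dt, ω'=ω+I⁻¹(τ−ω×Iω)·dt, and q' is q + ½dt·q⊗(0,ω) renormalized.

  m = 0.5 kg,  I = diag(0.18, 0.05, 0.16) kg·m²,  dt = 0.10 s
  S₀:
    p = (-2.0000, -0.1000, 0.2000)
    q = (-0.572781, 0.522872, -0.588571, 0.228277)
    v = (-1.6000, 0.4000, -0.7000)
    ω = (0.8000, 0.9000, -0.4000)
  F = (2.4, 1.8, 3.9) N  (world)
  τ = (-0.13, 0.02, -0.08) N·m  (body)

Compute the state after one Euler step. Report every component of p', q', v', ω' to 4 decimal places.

p' = (-2.1600, -0.0600, 0.1300)
q' = (-0.5615, 0.5005, -0.5936, 0.2862)
v' = (-1.1200, 0.7600, 0.0800)
ω' = (0.7498, 0.9528, -0.3915)

angular accel α = (-0.5022, 0.5280, 0.0850)
new body rate ω' = (0.7498, 0.9528, -0.3915)
Hamilton product q⊗(0,ω) = (0.2027271, -0.4282457, -0.1237325, 1.1705540)
q' = normalize(q + ½dt·q⊗(0,ω)) = (-0.5615, 0.5005, -0.5936, 0.2862)
linear accel F/m = (4.8000, 3.6000, 7.8000)
new position p' = (-2.1600, -0.0600, 0.1300)
v' = v + a·dt = (-1.1200, 0.7600, 0.0800)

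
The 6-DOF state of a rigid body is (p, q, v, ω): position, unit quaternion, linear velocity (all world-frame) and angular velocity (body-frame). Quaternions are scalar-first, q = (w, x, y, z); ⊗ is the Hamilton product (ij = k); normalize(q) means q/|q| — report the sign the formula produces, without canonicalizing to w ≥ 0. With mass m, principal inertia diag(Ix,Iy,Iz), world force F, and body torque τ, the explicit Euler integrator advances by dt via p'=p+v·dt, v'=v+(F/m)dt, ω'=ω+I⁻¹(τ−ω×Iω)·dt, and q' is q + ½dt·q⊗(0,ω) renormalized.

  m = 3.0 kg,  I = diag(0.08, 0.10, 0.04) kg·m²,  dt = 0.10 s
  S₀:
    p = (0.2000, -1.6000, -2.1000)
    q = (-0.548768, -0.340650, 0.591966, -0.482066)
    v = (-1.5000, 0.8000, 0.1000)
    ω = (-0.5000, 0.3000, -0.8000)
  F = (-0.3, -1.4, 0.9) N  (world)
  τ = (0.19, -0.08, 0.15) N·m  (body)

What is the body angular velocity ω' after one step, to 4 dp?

gyro term ω×Iω = (0.0144, 0.0160, -0.0030)
α = I⁻¹(τ − ω×Iω) = (2.1950, -0.9600, 3.8250)
ω + α·dt = (-0.2805, 0.2040, -0.4175)

ω' = (-0.2805, 0.2040, -0.4175)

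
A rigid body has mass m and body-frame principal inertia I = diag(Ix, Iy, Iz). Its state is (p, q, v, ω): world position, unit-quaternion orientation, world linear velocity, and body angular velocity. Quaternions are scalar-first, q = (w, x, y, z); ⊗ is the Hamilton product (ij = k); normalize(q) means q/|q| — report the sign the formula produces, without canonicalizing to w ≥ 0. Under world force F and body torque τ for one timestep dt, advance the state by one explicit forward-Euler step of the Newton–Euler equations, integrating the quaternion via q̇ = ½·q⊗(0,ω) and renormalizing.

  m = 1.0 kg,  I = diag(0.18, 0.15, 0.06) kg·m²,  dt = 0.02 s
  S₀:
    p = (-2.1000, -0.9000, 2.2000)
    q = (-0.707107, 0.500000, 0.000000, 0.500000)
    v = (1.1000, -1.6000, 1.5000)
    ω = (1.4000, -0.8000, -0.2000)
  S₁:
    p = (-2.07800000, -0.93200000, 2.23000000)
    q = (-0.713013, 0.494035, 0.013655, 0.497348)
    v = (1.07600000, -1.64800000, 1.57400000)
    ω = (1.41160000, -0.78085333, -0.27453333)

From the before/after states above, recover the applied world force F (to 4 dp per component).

Δv = v₁−v₀ = (-0.02400000, -0.04800000, 0.07400000)
F = m·Δv/dt = (-1.2000, -2.4000, 3.7000)

F = (-1.2000, -2.4000, 3.7000)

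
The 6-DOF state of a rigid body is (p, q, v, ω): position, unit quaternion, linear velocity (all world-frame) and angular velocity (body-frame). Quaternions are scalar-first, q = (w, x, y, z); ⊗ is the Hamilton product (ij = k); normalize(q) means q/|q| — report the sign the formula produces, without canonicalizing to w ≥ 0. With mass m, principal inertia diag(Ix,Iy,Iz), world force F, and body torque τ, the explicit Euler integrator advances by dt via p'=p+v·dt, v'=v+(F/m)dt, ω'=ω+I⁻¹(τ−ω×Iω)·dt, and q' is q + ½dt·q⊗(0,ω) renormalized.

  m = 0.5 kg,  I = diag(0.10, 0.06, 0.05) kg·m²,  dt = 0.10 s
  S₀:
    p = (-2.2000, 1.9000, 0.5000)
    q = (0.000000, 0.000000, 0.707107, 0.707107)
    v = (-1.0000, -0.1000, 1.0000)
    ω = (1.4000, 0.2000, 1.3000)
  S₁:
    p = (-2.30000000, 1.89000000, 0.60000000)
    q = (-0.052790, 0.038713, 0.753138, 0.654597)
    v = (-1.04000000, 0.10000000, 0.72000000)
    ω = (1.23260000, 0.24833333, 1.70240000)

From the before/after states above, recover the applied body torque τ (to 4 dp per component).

τ = (-0.1700, 0.1200, 0.1900)

Δω = ω₁−ω₀ = (-0.16740000, 0.04833333, 0.40240000)
precession coupling = (-0.0026, 0.0910, -0.0112)
applied torque τ = (-0.1700, 0.1200, 0.1900)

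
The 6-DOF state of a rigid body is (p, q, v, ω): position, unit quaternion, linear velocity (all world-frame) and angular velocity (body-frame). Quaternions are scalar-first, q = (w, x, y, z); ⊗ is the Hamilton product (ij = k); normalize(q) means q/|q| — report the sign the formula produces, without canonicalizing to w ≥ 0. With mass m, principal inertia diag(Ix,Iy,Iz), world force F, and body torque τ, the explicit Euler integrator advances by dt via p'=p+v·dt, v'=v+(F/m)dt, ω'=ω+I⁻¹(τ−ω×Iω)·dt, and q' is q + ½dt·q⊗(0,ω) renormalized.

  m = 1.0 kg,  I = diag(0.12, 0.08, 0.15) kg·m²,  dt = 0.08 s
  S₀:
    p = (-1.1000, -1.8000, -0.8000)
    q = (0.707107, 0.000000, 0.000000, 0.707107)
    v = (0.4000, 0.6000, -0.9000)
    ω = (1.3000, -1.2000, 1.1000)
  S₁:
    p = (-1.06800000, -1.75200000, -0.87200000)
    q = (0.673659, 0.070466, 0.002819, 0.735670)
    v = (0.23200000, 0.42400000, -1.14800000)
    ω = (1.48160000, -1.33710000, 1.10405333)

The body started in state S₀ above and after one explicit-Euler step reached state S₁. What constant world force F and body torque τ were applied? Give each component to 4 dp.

F = (-2.1000, -2.2000, -3.1000)
τ = (0.1800, -0.1800, 0.0700)

ω₁ − ω₀ = (0.18160000, -0.13710000, 0.00405333)
gyro term ω₀×Iω₀ = (-0.0924, -0.0429, 0.0624)
applied torque τ = (0.1800, -0.1800, 0.0700)
Δv = v₁−v₀ = (-0.16800000, -0.17600000, -0.24800000)
F = m·Δv/dt = (-2.1000, -2.2000, -3.1000)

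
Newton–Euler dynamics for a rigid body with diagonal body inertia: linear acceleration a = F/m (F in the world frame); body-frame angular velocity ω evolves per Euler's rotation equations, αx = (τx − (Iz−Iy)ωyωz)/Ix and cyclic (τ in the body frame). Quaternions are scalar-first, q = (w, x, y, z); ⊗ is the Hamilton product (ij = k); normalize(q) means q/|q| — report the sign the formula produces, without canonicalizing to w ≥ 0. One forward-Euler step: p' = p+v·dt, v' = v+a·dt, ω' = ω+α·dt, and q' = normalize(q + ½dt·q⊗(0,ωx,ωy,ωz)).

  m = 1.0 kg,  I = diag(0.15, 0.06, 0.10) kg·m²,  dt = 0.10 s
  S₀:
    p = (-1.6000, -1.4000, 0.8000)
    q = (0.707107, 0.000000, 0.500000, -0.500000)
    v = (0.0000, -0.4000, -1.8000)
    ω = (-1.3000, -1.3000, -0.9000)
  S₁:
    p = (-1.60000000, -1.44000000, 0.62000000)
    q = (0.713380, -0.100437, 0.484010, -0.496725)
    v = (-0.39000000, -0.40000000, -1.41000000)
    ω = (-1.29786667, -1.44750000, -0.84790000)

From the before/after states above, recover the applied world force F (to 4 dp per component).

F = (-3.9000, 0.0000, 3.9000)

Δv = v₁−v₀ = (-0.39000000, 0.00000000, 0.39000000)
m·(v₁−v₀)/dt = (-3.9000, 0.0000, 3.9000)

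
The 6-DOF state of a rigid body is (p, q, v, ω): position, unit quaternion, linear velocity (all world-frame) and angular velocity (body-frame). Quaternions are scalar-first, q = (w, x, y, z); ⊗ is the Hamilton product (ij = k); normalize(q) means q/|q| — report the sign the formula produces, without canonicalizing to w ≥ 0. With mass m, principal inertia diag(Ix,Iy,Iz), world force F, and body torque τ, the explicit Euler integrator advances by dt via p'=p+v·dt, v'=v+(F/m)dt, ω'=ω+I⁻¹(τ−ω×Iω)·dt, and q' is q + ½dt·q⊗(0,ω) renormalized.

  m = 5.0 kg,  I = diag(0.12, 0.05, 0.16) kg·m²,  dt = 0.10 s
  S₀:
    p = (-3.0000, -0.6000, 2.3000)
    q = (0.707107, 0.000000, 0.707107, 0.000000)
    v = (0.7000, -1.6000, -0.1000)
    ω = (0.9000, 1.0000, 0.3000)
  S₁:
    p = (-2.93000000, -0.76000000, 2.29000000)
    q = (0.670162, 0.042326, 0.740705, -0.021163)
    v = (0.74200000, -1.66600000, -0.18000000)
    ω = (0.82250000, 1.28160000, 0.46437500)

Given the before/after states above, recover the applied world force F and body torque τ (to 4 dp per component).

F = (2.1000, -3.3000, -4.0000)
τ = (-0.0600, 0.1300, 0.2000)

Δv = v₁−v₀ = (0.04200000, -0.06600000, -0.08000000)
F = m·Δv/dt = (2.1000, -3.3000, -4.0000)
rate change Δω = (-0.07750000, 0.28160000, 0.16437500)
precession coupling = (0.0330, -0.0108, -0.0630)
I·α + gyro = (-0.0600, 0.1300, 0.2000)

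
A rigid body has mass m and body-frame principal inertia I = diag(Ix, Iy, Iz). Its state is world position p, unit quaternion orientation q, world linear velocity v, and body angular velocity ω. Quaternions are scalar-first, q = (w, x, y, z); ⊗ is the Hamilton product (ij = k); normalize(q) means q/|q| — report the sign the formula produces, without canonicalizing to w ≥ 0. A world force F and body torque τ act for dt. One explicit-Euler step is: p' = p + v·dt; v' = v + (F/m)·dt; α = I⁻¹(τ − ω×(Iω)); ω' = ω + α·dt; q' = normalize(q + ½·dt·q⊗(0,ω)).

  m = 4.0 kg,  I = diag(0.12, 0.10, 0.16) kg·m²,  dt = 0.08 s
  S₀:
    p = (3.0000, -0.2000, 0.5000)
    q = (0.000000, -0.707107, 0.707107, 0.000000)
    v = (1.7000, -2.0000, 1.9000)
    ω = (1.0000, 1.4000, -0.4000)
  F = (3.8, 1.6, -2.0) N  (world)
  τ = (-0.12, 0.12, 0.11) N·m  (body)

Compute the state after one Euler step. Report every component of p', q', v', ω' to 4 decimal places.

p' = (3.1360, -0.3600, 0.6520)
q' = (-0.0113, -0.7166, 0.6941, -0.0677)
v' = (1.7760, -1.9680, 1.8600)
ω' = (0.9424, 1.4832, -0.3310)

a = F/m = (0.9500, 0.4000, -0.5000)
new position p' = (3.1360, -0.3600, 0.6520)
v + (F/m)dt = (1.7760, -1.9680, 1.8600)
precession coupling ω×(Iω) = (-0.0336, 0.0160, -0.0280)
α = I⁻¹(τ − ω×Iω) = (-0.7200, 1.0400, 0.8625)
ω' = ω + α·dt = (0.9424, 1.4832, -0.3310)
q⊗(0,ω) = (-0.2828428, -0.2828428, -0.2828428, -1.6970568)
updated quaternion q' = (-0.0113, -0.7166, 0.6941, -0.0677)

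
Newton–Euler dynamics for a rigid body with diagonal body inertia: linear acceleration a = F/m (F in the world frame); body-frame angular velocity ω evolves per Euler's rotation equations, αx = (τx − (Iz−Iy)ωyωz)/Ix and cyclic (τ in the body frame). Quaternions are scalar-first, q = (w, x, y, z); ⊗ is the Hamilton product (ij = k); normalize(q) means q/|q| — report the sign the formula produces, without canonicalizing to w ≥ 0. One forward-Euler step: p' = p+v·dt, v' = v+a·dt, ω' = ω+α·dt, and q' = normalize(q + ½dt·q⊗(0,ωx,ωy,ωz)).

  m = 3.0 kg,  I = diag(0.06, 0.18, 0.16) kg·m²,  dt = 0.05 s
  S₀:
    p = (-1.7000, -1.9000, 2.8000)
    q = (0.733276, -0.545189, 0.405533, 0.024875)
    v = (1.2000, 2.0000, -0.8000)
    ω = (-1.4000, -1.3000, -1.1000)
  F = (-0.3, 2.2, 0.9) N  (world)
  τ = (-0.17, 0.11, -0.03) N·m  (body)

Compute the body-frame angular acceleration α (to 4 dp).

precession coupling ω×(Iω) = (-0.0286, -0.1540, 0.2184)
α = I⁻¹(τ − ω×Iω) = (-2.3567, 1.4667, -1.5525)

α = (-2.3567, 1.4667, -1.5525)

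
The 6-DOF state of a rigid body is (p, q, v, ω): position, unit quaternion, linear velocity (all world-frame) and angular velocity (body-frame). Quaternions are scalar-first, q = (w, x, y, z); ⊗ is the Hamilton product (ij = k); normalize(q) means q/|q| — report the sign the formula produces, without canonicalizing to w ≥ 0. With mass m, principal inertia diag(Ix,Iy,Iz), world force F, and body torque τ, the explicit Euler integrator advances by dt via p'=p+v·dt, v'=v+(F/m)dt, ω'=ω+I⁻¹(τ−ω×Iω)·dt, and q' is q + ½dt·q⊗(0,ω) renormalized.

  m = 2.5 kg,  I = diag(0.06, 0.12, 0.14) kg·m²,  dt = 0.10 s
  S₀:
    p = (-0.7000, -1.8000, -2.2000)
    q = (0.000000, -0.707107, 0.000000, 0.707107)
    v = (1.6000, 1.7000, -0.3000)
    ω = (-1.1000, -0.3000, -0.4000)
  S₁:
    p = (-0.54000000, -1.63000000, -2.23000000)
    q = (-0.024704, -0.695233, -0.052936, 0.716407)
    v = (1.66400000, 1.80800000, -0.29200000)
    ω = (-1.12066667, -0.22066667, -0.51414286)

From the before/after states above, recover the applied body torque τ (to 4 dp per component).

ω₁ − ω₀ = (-0.02066667, 0.07933333, -0.11414286)
precession coupling = (0.0024, -0.0352, 0.0198)
applied torque τ = (-0.0100, 0.0600, -0.1400)

τ = (-0.0100, 0.0600, -0.1400)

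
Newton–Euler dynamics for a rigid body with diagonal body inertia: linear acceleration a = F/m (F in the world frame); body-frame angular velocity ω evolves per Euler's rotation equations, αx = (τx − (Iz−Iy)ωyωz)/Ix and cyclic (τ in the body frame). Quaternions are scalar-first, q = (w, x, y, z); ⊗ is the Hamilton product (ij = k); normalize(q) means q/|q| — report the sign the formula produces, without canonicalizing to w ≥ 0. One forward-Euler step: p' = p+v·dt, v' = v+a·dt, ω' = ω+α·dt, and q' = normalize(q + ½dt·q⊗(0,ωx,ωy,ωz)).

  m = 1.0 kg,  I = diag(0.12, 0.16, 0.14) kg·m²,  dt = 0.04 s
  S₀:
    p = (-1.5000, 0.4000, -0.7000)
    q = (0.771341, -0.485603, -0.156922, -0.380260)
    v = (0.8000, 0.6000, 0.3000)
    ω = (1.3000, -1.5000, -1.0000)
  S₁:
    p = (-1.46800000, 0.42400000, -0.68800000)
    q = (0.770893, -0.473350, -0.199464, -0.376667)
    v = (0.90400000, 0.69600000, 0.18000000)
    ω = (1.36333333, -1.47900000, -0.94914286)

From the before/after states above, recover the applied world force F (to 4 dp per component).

velocity change Δv = (0.10400000, 0.09600000, -0.12000000)
F = m·Δv/dt = (2.6000, 2.4000, -3.0000)

F = (2.6000, 2.4000, -3.0000)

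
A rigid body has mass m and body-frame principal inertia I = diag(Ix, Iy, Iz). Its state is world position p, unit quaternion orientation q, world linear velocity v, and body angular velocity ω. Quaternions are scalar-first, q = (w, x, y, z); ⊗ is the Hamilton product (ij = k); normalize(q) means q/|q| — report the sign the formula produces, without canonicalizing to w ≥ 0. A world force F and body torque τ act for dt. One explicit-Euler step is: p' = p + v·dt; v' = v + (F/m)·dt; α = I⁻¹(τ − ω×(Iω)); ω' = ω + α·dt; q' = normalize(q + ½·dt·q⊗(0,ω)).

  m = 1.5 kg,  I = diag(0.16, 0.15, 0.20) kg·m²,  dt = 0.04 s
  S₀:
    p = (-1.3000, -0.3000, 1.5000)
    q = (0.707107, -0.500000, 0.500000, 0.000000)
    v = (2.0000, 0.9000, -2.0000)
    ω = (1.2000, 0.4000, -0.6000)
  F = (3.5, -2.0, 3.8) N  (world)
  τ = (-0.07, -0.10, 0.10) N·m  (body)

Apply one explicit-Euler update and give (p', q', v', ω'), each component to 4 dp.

a = F/m = (2.3333, -1.3333, 2.5333)
new position p' = (-1.2200, -0.2640, 1.4200)
v + (F/m)dt = (2.0933, 0.8467, -1.8987)
(τ − ω×Iω)/I = (-0.3625, -0.8587, 0.5240)
ω' = ω + α·dt = (1.1855, 0.3657, -0.5790)
2q̇ = q⊗(0,ω) = (0.4000000, 0.5485284, -0.0171572, -1.2242642)
q' = normalize(q + ½dt·q⊗(0,ω)) = (0.7148, -0.4888, 0.4995, -0.0245)

p' = (-1.2200, -0.2640, 1.4200)
q' = (0.7148, -0.4888, 0.4995, -0.0245)
v' = (2.0933, 0.8467, -1.8987)
ω' = (1.1855, 0.3657, -0.5790)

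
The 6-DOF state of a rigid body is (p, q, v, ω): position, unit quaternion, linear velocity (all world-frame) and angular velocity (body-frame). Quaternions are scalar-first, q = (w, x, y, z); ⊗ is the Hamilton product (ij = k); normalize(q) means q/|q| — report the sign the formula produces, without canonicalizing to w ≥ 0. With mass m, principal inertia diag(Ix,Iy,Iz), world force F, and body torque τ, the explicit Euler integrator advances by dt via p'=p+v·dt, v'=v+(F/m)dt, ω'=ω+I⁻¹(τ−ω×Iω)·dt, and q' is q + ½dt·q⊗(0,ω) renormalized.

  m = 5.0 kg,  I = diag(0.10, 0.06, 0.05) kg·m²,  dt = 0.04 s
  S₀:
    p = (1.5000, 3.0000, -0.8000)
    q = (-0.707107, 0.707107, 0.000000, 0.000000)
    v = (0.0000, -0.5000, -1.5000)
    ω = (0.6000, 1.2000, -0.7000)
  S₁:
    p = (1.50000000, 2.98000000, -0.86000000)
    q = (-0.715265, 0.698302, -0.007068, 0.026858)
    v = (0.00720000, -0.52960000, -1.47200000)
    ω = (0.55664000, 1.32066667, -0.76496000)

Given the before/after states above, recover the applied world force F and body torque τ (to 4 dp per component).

F = (0.9000, -3.7000, 3.5000)
τ = (-0.1000, 0.1600, -0.1100)

velocity change Δv = (0.00720000, -0.02960000, 0.02800000)
applied force F = (0.9000, -3.7000, 3.5000)
ω₁ − ω₀ = (-0.04336000, 0.12066667, -0.06496000)
gyro term ω₀×Iω₀ = (0.0084, -0.0210, -0.0288)
τ = I·(Δω/dt) + ω₀×(Iω₀) = (-0.1000, 0.1600, -0.1100)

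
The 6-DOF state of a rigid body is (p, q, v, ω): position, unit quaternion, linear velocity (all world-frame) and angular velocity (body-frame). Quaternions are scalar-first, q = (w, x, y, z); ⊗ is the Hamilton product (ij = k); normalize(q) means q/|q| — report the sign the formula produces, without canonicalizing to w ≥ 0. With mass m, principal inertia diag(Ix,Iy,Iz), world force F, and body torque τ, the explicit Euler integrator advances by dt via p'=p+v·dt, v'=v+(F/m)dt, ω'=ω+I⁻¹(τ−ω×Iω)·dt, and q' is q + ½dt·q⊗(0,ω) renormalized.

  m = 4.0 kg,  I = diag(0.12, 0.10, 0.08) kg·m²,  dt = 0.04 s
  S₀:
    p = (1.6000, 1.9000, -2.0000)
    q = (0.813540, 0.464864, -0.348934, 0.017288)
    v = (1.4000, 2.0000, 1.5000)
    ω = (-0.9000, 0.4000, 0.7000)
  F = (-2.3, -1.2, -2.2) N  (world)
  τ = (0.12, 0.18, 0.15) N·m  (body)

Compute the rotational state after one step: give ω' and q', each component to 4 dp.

(τ − ω×Iω)/I = (1.0467, 2.0520, 1.7850)
ω' = ω + α·dt = (-0.8581, 0.4821, 0.7714)
q⊗(0,ω) = (0.5458496, -0.9833550, -0.0155480, 0.4413830)
q + ½dt·q⊗(0,ω), renormalized = (0.8242, 0.4451, -0.3491, 0.0261)

ω' = (-0.8581, 0.4821, 0.7714)
q' = (0.8242, 0.4451, -0.3491, 0.0261)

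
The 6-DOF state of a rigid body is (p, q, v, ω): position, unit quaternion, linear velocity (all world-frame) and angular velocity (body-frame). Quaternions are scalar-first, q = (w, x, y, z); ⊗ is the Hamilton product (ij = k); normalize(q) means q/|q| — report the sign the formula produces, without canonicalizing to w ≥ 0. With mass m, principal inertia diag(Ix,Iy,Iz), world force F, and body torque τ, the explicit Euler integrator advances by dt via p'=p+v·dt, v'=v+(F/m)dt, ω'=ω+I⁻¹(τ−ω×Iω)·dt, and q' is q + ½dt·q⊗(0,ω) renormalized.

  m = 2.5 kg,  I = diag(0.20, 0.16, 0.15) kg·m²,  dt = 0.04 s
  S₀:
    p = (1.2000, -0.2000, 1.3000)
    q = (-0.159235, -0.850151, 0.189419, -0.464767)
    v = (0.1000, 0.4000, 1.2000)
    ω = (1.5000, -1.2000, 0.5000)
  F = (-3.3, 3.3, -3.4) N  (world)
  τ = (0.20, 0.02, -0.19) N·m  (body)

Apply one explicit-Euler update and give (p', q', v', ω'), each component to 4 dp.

p' = (1.2040, -0.1840, 1.3480)
q' = (-0.1244, -0.8635, 0.1877, -0.4513)
v' = (0.0472, 0.4528, 1.1456)
ω' = (1.5388, -1.2044, 0.4301)

angular accel α = (0.9700, -0.1094, -1.7467)
new body rate ω' = (1.5388, -1.2044, 0.4301)
Hamilton product q⊗(0,ω) = (1.7349128, -0.7018634, -0.0809930, 0.6564352)
q + ½dt·q⊗(0,ω), renormalized = (-0.1244, -0.8635, 0.1877, -0.4513)
a = (-1.3200, 1.3200, -1.3600)
new position p' = (1.2040, -0.1840, 1.3480)
v + (F/m)dt = (0.0472, 0.4528, 1.1456)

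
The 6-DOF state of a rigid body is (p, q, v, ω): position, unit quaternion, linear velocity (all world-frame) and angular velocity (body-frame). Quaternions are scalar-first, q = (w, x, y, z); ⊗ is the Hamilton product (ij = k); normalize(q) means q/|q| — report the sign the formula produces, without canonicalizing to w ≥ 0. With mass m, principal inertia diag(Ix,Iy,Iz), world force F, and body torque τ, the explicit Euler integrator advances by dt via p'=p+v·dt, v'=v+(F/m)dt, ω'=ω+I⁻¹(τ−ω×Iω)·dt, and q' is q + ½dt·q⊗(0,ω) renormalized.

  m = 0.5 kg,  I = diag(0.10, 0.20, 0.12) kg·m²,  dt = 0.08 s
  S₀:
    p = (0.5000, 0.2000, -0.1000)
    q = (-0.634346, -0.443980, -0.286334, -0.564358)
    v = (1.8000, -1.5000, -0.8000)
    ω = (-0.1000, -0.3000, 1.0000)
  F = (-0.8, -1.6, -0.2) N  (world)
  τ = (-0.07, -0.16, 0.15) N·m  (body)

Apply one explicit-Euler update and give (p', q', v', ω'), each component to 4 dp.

p' = (0.6440, 0.0800, -0.1640)
q' = (-0.6164, -0.4593, -0.2585, -0.5850)
v' = (1.6720, -1.7560, -0.8320)
ω' = (-0.1752, -0.3648, 1.0980)

linear accel F/m = (-1.6000, -3.2000, -0.4000)
p + v·dt = (0.6440, 0.0800, -0.1640)
new velocity v' = (1.6720, -1.7560, -0.8320)
(τ − ω×Iω)/I = (-0.9400, -0.8100, 1.2250)
ω + α·dt = (-0.1752, -0.3648, 1.0980)
Hamilton product q⊗(0,ω) = (0.4340598, -0.3922068, 0.6907196, -0.5297854)
q' = normalize(q + ½dt·q⊗(0,ω)) = (-0.6164, -0.4593, -0.2585, -0.5850)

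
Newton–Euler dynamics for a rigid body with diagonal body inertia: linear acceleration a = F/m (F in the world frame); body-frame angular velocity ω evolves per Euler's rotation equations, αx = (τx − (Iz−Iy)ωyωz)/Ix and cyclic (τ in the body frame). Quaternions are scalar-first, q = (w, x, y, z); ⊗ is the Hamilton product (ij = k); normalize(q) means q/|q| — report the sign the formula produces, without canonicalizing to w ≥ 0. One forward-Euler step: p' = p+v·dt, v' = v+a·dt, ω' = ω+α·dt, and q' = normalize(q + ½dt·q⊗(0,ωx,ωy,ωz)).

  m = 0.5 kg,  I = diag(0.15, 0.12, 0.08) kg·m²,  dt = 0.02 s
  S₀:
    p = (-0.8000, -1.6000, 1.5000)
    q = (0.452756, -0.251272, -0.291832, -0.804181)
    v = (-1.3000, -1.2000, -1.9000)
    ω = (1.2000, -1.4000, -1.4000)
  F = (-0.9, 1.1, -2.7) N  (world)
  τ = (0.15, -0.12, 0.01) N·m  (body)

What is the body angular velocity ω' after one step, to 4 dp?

ω' = (1.2305, -1.4004, -1.4101)

precession coupling ω×(Iω) = (-0.0784, -0.1176, 0.0504)
α = I⁻¹(τ − ω×Iω) = (1.5227, -0.0200, -0.5050)
ω' = ω + α·dt = (1.2305, -1.4004, -1.4101)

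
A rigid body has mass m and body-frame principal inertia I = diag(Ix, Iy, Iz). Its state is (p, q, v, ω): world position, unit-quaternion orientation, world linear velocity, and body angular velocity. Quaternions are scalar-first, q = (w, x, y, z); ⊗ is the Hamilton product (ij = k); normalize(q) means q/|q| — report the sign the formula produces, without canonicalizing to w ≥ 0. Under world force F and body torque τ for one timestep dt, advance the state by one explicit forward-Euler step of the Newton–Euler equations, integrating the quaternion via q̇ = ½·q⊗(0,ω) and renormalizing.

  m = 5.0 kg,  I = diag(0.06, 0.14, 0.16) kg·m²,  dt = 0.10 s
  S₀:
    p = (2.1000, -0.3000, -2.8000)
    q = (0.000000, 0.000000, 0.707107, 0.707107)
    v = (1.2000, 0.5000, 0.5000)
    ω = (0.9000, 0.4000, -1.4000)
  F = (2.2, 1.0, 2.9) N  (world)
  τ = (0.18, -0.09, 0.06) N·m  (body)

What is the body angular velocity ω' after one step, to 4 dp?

angular accel α = (3.1867, -1.5429, 0.1950)
ω + α·dt = (1.2187, 0.2457, -1.3805)

ω' = (1.2187, 0.2457, -1.3805)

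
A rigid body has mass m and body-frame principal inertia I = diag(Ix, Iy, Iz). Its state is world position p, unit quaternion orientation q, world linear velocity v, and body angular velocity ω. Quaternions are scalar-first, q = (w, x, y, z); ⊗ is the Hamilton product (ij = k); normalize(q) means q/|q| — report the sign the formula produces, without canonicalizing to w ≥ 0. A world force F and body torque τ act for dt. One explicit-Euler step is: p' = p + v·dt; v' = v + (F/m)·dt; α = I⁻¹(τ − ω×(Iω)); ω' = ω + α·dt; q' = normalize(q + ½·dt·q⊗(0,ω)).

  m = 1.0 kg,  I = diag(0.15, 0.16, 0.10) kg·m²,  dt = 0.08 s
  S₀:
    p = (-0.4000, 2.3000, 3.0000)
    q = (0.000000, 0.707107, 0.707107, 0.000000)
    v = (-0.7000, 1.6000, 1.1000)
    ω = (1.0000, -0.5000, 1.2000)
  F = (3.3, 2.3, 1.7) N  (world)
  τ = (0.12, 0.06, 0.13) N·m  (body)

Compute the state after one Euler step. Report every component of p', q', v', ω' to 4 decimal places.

p' = (-0.4560, 2.4280, 3.0880)
q' = (-0.0141, 0.7395, 0.6717, -0.0423)
v' = (-0.4360, 1.7840, 1.2360)
ω' = (1.0448, -0.5000, 1.3080)

ω×(Iω) gyroscopic = (0.0360, 0.0600, -0.0050)
α = I⁻¹(τ − ω×Iω) = (0.5600, 0.0000, 1.3500)
ω + α·dt = (1.0448, -0.5000, 1.3080)
2q̇ = q⊗(0,ω) = (-0.3535535, 0.8485284, -0.8485284, -1.0606605)
updated quaternion q' = (-0.0141, 0.7395, 0.6717, -0.0423)
p + v·dt = (-0.4560, 2.4280, 3.0880)
v + (F/m)dt = (-0.4360, 1.7840, 1.2360)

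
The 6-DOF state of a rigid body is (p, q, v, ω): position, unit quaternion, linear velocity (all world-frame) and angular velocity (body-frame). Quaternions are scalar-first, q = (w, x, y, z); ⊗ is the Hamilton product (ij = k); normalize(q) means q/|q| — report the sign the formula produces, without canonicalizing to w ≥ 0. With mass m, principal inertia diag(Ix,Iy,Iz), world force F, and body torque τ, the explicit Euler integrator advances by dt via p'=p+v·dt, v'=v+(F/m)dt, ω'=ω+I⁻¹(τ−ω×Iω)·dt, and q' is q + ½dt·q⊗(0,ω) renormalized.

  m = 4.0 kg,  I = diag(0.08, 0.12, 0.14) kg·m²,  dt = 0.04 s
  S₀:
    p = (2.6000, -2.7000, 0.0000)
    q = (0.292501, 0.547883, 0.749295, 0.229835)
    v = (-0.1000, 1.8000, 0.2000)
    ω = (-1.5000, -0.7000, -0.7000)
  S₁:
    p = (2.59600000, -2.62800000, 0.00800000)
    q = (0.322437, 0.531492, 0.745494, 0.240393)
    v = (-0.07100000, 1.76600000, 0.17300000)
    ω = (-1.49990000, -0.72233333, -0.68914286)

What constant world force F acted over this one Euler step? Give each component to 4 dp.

v₁ − v₀ = (0.02900000, -0.03400000, -0.02700000)
F = m·Δv/dt = (2.9000, -3.4000, -2.7000)

F = (2.9000, -3.4000, -2.7000)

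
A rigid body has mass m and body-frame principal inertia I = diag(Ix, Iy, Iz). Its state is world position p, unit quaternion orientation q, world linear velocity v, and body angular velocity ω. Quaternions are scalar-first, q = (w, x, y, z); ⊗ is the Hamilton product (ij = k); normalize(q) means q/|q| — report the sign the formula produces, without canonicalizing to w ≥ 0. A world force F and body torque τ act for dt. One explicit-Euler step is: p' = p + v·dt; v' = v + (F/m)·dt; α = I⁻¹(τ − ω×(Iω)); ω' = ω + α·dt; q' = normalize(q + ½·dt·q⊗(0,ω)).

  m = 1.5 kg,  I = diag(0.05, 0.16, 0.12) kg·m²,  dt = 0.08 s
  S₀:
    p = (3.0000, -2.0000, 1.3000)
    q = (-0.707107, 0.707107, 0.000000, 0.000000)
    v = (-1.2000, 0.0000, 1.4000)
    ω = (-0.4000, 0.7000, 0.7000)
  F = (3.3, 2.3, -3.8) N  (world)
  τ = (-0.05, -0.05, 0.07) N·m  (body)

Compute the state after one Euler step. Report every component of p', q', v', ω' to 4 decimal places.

p' = (2.9040, -2.0000, 1.4120)
q' = (-0.6952, 0.7178, -0.0396, 0.0000)
v' = (-1.0240, 0.1227, 1.1973)
ω' = (-0.4486, 0.6652, 0.7672)

precession coupling ω×(Iω) = (-0.0196, 0.0196, -0.0308)
(τ − ω×Iω)/I = (-0.6080, -0.4350, 0.8400)
ω + α·dt = (-0.4486, 0.6652, 0.7672)
Hamilton product q⊗(0,ω) = (0.2828428, 0.2828428, -0.9899498, 0.0000000)
q' = normalize(q + ½dt·q⊗(0,ω)) = (-0.6952, 0.7178, -0.0396, 0.0000)
new position p' = (2.9040, -2.0000, 1.4120)
v + (F/m)dt = (-1.0240, 0.1227, 1.1973)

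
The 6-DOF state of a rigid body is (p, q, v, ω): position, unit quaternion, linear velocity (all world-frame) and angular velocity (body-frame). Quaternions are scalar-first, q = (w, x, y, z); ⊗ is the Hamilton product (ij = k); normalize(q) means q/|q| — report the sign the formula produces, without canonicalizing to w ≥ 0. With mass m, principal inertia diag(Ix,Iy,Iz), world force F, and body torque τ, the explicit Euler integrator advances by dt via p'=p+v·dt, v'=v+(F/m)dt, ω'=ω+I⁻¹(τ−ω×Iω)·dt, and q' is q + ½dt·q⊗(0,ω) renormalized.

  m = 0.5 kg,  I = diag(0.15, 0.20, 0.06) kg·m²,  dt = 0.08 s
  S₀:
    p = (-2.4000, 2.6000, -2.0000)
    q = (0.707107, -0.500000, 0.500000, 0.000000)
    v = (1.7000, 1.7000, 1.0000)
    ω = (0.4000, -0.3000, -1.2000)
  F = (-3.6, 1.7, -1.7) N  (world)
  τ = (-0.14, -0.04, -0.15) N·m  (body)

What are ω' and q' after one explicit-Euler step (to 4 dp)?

ω' = (0.3522, -0.2987, -1.3920)
q' = (0.7201, -0.5120, 0.4669, -0.0359)

(τ − ω×Iω)/I = (-0.5973, 0.0160, -2.4000)
new body rate ω' = (0.3522, -0.2987, -1.3920)
Hamilton product q⊗(0,ω) = (0.3500000, -0.3171572, -0.8121321, -0.8985284)
updated quaternion q' = (0.7201, -0.5120, 0.4669, -0.0359)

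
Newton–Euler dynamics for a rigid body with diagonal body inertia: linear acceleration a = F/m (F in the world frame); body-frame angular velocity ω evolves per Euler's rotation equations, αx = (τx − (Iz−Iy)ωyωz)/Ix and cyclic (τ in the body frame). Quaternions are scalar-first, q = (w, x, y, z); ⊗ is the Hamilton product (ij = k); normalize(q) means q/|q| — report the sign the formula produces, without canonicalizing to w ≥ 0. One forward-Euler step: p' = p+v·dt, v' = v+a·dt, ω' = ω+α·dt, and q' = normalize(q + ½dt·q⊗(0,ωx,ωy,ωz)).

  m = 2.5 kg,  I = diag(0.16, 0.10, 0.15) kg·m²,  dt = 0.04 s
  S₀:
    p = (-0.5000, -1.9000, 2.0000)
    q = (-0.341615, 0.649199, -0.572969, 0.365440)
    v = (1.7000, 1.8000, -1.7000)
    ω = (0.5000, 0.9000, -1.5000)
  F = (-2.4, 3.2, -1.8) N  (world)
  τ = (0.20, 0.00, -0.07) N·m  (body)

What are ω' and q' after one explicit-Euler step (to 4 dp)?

precession coupling ω×(Iω) = (-0.0675, -0.0075, -0.0270)
angular accel α = (1.6719, 0.0750, -0.2867)
ω' = ω + α·dt = (0.5669, 0.9030, -1.5115)
2q̇ = q⊗(0,ω) = (0.7392326, 0.3597500, 0.8490650, 1.3831861)
updated quaternion q' = (-0.3266, 0.6560, -0.5556, 0.3928)

ω' = (0.5669, 0.9030, -1.5115)
q' = (-0.3266, 0.6560, -0.5556, 0.3928)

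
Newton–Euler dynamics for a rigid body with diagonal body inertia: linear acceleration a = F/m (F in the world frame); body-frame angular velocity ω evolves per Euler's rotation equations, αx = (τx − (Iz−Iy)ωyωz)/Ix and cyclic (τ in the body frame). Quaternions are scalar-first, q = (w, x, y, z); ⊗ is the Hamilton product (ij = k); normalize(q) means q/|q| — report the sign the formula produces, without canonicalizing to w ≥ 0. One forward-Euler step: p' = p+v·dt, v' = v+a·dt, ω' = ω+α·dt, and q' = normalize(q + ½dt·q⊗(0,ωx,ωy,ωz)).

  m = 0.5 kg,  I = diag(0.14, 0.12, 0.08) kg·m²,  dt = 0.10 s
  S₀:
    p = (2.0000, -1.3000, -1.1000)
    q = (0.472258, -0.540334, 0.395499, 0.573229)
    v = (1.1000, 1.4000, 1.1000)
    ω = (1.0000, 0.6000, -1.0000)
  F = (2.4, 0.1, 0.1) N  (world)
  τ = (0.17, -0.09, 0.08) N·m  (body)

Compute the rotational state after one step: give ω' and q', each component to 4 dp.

ω' = (1.1043, 0.5750, -0.8850)
q' = (0.5146, -0.5521, 0.4101, 0.5121)

ω×(Iω) gyroscopic = (0.0240, -0.0600, -0.0120)
(τ − ω×Iω)/I = (1.0429, -0.2500, 1.1500)
ω + α·dt = (1.1043, 0.5750, -0.8850)
Hamilton product q⊗(0,ω) = (0.8762636, -0.2671784, 0.3162498, -1.1919574)
q + ½dt·q⊗(0,ω), renormalized = (0.5146, -0.5521, 0.4101, 0.5121)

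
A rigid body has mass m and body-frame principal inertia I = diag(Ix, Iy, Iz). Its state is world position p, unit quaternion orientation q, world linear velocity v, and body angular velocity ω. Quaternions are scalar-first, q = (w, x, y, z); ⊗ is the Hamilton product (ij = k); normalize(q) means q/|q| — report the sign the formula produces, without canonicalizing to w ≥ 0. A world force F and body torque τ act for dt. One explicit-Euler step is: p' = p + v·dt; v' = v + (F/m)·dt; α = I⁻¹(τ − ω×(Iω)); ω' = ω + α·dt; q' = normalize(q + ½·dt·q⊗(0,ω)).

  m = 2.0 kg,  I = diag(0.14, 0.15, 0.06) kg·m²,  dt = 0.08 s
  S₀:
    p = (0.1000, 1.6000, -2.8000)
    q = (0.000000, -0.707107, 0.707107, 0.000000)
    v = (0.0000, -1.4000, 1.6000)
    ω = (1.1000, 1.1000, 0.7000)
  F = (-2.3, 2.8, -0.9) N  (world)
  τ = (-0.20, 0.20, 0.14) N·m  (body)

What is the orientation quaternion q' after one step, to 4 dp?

q' = (0.0000, -0.6857, 0.7252, -0.0621)

Hamilton product q⊗(0,ω) = (0.0000000, 0.4949749, 0.4949749, -1.5556354)
q' = normalize(q + ½dt·q⊗(0,ω)) = (0.0000, -0.6857, 0.7252, -0.0621)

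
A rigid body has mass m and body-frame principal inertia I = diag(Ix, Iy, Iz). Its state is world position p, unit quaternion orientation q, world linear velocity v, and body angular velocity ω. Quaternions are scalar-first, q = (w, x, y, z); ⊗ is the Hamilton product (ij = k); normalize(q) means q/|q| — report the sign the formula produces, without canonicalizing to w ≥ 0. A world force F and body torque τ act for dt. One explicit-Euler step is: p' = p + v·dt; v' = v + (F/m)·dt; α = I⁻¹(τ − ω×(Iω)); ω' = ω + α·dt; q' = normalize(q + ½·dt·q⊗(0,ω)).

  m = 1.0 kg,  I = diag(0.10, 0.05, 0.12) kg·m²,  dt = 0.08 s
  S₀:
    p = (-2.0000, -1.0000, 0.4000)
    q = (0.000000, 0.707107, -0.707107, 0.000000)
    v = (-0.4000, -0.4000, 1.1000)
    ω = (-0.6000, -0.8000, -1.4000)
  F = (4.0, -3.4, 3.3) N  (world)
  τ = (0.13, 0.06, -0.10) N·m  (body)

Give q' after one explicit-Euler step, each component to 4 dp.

2q̇ = q⊗(0,ω) = (-0.1414214, 0.9899498, 0.9899498, -0.9899498)
updated quaternion q' = (-0.0056, 0.7449, -0.6659, -0.0395)

q' = (-0.0056, 0.7449, -0.6659, -0.0395)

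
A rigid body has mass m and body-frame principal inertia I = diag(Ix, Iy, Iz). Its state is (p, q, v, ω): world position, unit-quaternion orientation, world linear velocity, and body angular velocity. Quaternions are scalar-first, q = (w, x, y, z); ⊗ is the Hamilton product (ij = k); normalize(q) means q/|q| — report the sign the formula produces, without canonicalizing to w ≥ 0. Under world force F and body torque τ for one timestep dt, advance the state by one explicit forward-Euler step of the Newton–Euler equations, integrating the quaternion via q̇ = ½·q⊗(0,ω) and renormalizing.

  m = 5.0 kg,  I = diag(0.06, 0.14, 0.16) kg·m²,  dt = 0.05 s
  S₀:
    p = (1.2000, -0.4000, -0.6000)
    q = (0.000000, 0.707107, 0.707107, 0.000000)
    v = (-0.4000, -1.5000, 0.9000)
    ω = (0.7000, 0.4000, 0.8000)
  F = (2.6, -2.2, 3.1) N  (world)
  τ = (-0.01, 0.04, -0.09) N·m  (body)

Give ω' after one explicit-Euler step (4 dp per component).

ω' = (0.6863, 0.4343, 0.7649)

α = I⁻¹(τ − ω×Iω) = (-0.2733, 0.6857, -0.7025)
ω + α·dt = (0.6863, 0.4343, 0.7649)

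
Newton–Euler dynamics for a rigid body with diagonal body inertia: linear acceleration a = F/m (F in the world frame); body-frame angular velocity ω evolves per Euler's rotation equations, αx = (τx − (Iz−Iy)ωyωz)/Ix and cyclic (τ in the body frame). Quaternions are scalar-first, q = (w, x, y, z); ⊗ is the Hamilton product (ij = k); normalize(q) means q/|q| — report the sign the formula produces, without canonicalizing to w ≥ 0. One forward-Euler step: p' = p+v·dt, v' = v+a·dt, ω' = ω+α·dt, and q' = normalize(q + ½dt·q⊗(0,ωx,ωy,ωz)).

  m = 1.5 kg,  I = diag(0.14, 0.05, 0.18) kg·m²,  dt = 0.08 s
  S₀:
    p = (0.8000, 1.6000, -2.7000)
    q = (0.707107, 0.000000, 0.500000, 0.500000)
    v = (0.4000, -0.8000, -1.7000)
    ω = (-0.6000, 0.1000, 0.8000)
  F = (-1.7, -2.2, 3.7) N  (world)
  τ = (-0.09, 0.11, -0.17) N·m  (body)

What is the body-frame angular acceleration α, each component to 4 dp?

ω×(Iω) gyroscopic = (0.0104, 0.0192, 0.0054)
α = I⁻¹(τ − ω×Iω) = (-0.7171, 1.8160, -0.9744)

α = (-0.7171, 1.8160, -0.9744)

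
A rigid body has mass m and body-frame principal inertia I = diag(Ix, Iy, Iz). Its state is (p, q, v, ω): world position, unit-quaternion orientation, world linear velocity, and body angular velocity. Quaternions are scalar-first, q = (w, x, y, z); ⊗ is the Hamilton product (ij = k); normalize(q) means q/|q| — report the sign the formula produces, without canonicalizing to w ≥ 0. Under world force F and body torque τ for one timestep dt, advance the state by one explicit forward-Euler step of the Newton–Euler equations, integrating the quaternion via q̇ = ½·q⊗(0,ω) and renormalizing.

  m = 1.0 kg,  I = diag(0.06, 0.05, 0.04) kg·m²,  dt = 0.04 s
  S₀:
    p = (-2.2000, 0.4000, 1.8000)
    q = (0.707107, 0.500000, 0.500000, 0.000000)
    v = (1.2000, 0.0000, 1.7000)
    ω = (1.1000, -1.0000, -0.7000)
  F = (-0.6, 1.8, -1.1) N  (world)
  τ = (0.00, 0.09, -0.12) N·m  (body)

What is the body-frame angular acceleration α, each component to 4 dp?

gyro term ω×Iω = (-0.0070, -0.0154, 0.0110)
(τ − ω×Iω)/I = (0.1167, 2.1080, -3.2750)

α = (0.1167, 2.1080, -3.2750)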